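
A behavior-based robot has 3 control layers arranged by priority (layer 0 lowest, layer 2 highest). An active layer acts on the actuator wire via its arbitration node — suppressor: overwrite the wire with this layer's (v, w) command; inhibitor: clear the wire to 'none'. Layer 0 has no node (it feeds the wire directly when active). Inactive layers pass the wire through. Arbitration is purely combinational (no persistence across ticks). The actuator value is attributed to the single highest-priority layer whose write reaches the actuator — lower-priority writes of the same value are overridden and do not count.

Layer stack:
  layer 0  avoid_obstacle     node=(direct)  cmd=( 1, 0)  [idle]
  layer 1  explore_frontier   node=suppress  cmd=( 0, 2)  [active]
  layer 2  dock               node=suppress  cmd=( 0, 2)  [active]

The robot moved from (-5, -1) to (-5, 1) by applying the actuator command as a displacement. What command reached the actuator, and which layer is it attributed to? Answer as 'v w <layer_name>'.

0 2 dock

displacement = (-5, 1) − (-5, -1) = (0, 2)
[0] avoid_obstacle off; wire := none
[1] explore_frontier on (suppress); wire := (0, 2)
[2] dock on (suppress); wire := (0, 2)
output (0, 2) — from layer 2 (dock)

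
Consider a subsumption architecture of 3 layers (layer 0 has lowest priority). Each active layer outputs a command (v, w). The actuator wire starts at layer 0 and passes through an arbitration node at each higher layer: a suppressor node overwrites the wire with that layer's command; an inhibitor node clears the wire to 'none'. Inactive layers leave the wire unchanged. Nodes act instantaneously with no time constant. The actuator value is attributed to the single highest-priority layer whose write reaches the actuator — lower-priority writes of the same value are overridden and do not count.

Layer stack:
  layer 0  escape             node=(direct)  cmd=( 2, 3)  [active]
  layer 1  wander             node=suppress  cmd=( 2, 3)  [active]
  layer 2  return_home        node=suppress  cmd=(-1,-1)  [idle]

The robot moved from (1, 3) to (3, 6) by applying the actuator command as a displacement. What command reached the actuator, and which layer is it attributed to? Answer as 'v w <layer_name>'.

displacement = (3, 6) − (1, 3) = (2, 3)
[0] escape on; wire := (2, 3)
[1] wander on (suppress); wire := (2, 3)
[2] return_home off; pass (2, 3)
output (2, 3) — from layer 1 (wander)

2 3 wander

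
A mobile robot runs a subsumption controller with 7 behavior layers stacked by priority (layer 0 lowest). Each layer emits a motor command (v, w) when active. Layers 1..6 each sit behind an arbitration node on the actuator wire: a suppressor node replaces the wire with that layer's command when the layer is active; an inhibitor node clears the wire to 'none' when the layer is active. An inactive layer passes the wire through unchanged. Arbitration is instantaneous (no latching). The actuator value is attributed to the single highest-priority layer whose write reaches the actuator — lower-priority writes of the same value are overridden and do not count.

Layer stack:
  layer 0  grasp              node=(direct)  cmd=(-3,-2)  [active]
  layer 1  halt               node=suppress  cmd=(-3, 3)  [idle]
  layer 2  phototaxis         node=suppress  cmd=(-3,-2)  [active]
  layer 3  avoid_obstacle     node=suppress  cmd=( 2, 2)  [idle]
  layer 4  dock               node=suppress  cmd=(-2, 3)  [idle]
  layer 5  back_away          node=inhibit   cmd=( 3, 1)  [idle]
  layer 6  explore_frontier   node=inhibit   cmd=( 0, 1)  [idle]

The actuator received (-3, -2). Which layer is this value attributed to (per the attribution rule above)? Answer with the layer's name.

[0] grasp on; wire := (-3, -2)
[1] halt off; pass (-3, -2)
[2] phototaxis on (suppress); wire := (-3, -2)
[3] avoid_obstacle off; pass (-3, -2)
[4] dock off; pass (-3, -2)
[5] back_away off; pass (-3, -2)
[6] explore_frontier off; pass (-3, -2)
output (-3, -2)
last writer: layer 2 = phototaxis

phototaxis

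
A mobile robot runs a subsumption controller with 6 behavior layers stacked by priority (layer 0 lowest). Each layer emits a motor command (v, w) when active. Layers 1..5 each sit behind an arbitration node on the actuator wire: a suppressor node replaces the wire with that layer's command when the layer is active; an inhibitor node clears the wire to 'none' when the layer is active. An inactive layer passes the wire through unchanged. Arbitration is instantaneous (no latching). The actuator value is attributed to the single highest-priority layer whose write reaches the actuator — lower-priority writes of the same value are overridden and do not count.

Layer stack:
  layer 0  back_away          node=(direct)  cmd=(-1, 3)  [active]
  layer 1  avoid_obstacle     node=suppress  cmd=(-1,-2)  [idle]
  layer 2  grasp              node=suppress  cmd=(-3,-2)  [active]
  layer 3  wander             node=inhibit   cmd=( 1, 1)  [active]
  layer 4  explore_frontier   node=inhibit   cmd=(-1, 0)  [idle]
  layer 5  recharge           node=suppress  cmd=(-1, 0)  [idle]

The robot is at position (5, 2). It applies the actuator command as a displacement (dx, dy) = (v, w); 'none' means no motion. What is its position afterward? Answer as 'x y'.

5 2

[0] back_away on; wire := (-1, 3)
[1] avoid_obstacle off; pass (-1, 3)
[2] grasp on (suppress); wire := (-3, -2)
[3] wander on (inhibit); wire := none
[4] explore_frontier off; pass none
[5] recharge off; pass none
output none
position: (5, 2) + none = (5, 2)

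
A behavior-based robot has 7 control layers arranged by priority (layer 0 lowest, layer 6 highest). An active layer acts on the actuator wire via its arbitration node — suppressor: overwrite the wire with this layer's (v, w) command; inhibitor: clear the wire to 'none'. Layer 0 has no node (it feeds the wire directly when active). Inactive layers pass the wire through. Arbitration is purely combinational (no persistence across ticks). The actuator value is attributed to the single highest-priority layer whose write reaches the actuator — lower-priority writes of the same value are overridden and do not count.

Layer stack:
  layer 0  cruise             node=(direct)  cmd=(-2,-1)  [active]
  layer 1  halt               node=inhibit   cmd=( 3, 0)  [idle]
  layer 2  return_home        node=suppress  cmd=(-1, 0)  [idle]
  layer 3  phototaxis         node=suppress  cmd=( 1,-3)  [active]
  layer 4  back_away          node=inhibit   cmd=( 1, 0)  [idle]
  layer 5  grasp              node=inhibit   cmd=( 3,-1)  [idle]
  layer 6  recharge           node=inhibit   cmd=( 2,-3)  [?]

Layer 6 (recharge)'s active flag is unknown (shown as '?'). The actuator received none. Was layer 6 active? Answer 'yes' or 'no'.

yes

If layer 6 is active=yes:
  actuator would be none
If layer 6 is active=no:
  actuator would be (1, -3)
Observed none, so layer 6 was active.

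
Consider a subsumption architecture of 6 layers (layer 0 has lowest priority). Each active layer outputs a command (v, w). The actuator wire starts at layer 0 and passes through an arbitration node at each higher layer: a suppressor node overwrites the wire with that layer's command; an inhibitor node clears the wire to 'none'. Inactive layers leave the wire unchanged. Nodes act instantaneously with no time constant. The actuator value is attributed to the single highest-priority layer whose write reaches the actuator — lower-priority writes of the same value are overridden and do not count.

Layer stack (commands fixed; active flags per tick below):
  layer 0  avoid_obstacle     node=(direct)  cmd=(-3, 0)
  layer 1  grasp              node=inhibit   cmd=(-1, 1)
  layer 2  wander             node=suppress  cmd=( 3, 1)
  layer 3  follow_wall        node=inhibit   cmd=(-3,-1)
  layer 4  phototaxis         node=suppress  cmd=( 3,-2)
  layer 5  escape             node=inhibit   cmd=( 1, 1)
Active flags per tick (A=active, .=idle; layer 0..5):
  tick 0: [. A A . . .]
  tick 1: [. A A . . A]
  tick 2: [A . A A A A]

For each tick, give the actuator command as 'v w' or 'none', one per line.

tick 0:
  layer 0 (avoid_obstacle) idle — none
  layer 1 (grasp) active — inhibits: none
  layer 2 (wander) active — suppresses: (3, 1)
  layer 3 (follow_wall) idle — unchanged: (3, 1)
  layer 4 (phototaxis) idle — unchanged: (3, 1)
  layer 5 (escape) idle — unchanged: (3, 1)
  → actuator (3, 1)
tick 1:
  layer 0 (avoid_obstacle) idle — none
  layer 1 (grasp) active — inhibits: none
  layer 2 (wander) active — suppresses: (3, 1)
  layer 3 (follow_wall) idle — unchanged: (3, 1)
  layer 4 (phototaxis) idle — unchanged: (3, 1)
  layer 5 (escape) active — inhibits: none
  → actuator none
tick 2:
  layer 0 (avoid_obstacle) active — direct: (-3, 0)
  layer 1 (grasp) idle — unchanged: (-3, 0)
  layer 2 (wander) active — suppresses: (3, 1)
  layer 3 (follow_wall) active — inhibits: none
  layer 4 (phototaxis) active — suppresses: (3, -2)
  layer 5 (escape) active — inhibits: none
  → actuator none

3 1
none
none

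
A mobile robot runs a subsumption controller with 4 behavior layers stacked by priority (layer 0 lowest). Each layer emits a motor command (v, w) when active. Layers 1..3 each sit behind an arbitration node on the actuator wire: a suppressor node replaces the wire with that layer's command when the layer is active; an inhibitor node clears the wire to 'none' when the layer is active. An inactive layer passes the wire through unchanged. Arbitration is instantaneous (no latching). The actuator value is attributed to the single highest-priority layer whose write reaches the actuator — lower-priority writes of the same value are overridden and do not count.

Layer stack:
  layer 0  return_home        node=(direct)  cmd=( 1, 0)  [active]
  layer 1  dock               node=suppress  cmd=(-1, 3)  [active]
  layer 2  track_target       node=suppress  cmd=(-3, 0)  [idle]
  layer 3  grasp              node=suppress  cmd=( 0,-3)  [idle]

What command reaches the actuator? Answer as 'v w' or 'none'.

-1 3

L0 return_home: active, feeds wire = (1, 0)
L1 dock: active, suppressor → wire = (-1, 3)
L2 track_target: idle → wire stays (-1, 3)
L3 grasp: idle → wire stays (-1, 3)
actuator = (-1, 3)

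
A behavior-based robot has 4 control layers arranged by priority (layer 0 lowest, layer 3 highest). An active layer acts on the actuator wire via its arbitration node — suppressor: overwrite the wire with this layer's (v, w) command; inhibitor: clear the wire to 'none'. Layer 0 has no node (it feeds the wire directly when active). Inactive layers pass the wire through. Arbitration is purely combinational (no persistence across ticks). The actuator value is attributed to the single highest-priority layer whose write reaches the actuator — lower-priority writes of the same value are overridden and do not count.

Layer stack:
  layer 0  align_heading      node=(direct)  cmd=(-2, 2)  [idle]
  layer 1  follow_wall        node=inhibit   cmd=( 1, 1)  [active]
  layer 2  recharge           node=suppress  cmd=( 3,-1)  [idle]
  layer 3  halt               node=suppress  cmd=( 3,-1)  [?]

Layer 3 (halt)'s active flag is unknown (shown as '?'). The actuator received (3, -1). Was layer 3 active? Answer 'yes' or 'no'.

yes

If layer 3 is active=yes:
  actuator would be (3, -1)
If layer 3 is active=no:
  actuator would be none
Observed (3, -1), so layer 3 was active.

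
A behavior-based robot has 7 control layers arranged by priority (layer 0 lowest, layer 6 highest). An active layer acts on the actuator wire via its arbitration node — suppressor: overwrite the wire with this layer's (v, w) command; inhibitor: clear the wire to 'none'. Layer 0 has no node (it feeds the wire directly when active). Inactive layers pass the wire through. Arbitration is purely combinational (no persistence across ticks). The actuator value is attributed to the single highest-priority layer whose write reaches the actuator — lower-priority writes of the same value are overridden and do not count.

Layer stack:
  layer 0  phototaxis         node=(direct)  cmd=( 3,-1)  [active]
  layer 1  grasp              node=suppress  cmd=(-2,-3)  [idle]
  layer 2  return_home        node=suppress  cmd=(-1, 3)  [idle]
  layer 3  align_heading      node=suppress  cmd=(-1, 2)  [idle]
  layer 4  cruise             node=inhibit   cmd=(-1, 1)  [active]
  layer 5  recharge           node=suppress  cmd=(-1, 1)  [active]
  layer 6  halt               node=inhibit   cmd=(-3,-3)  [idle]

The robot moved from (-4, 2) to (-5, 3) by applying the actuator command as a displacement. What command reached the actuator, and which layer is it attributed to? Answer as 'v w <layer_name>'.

displacement = (-5, 3) − (-4, 2) = (-1, 1)
[0] phototaxis on; wire := (3, -1)
[1] grasp off; pass (3, -1)
[2] return_home off; pass (3, -1)
[3] align_heading off; pass (3, -1)
[4] cruise on (inhibit); wire := none
[5] recharge on (suppress); wire := (-1, 1)
[6] halt off; pass (-1, 1)
output (-1, 1) — from layer 5 (recharge)

-1 1 recharge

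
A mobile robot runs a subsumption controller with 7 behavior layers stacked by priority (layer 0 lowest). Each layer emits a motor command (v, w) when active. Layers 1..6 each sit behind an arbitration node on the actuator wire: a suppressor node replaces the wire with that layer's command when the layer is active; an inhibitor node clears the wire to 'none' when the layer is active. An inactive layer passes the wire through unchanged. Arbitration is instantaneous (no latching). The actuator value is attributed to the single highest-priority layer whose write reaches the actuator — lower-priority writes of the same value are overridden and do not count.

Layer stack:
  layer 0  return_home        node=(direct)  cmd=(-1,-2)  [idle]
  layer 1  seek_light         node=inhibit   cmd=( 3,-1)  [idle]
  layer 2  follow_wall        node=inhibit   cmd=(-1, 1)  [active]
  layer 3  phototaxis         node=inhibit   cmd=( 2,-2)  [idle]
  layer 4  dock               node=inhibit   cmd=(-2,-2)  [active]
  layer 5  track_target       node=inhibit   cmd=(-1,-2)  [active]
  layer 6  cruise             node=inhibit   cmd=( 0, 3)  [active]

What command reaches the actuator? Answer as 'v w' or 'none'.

L0 return_home: idle → wire = none
L1 seek_light: idle → wire stays none
L2 follow_wall: active, inhibitor → wire = none
L3 phototaxis: idle → wire stays none
L4 dock: active, inhibitor → wire = none
L5 track_target: active, inhibitor → wire = none
L6 cruise: active, inhibitor → wire = none
actuator = none

none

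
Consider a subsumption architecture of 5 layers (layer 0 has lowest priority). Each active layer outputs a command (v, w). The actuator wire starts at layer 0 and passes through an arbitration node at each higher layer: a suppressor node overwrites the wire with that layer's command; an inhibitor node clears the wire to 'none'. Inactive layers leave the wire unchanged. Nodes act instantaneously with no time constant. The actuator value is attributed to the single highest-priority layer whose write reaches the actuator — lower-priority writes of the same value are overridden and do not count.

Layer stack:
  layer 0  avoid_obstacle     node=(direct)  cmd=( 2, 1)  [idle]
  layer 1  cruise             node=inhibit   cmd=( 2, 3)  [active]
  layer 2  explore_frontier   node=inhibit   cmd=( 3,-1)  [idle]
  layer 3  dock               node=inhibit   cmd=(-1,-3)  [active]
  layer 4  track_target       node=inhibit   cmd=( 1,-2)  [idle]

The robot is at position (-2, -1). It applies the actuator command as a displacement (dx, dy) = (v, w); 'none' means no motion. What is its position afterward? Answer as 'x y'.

-2 -1

[0] avoid_obstacle off; wire := none
[1] cruise on (inhibit); wire := none
[2] explore_frontier off; pass none
[3] dock on (inhibit); wire := none
[4] track_target off; pass none
output none
position: (-2, -1) + none = (-2, -1)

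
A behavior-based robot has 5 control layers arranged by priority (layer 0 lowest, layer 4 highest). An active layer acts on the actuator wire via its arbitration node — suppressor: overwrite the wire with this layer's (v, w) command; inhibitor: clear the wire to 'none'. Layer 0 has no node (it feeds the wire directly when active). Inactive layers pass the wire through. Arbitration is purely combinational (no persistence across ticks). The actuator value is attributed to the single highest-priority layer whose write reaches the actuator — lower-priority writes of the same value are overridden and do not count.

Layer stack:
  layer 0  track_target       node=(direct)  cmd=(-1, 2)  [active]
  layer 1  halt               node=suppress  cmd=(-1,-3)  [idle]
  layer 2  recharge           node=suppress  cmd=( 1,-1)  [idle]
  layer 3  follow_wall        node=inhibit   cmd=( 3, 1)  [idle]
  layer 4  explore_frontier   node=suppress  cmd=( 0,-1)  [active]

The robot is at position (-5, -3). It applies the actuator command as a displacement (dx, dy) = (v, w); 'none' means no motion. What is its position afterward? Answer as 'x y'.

layer 0 (track_target) active — direct: (-1, 2)
layer 1 (halt) idle — unchanged: (-1, 2)
layer 2 (recharge) idle — unchanged: (-1, 2)
layer 3 (follow_wall) idle — unchanged: (-1, 2)
layer 4 (explore_frontier) active — suppresses: (0, -1)
→ actuator (0, -1)
position: (-5, -3) + (0, -1) = (-5, -4)

-5 -4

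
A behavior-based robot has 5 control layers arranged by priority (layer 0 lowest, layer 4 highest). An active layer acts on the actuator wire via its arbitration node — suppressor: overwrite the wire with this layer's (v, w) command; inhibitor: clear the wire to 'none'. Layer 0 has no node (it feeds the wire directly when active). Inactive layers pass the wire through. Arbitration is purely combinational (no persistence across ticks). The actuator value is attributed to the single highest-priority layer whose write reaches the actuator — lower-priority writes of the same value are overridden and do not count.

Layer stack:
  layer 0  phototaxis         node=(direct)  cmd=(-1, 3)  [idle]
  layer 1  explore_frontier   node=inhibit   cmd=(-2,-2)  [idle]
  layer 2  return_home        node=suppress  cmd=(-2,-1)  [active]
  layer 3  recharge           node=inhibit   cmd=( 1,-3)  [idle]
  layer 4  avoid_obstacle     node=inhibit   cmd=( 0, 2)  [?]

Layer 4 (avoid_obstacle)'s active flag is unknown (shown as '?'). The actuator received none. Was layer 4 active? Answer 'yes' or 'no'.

If layer 4 is active=yes:
  actuator would be none
If layer 4 is active=no:
  actuator would be (-2, -1)
Observed none, so layer 4 was active.

yes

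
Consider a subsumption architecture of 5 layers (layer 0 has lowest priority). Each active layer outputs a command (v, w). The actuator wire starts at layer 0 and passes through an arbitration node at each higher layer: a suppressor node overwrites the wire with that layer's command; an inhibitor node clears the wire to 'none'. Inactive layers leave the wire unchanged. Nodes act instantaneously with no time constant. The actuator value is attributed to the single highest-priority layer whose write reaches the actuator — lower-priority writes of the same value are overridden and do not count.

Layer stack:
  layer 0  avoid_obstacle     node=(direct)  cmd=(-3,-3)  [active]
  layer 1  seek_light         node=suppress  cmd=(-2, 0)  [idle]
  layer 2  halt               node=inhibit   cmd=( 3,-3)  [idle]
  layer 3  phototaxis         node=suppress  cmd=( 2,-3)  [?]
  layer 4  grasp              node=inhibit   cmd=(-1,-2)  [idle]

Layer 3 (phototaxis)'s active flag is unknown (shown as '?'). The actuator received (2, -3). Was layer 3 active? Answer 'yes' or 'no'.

yes

If layer 3 is active=yes:
  actuator would be (2, -3)
If layer 3 is active=no:
  actuator would be (-3, -3)
Observed (2, -3), so layer 3 was active.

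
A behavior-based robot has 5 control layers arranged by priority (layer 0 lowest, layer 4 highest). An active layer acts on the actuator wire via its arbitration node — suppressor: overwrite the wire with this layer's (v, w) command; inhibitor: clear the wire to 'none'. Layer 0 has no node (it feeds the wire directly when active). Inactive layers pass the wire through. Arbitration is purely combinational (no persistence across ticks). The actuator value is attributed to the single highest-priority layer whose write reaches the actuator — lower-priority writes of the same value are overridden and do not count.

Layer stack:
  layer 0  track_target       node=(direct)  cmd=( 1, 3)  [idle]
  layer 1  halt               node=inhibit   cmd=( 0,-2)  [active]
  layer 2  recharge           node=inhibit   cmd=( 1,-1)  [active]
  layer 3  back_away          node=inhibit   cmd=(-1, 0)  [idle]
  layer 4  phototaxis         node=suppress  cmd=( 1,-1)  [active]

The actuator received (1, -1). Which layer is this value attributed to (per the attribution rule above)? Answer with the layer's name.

phototaxis

L0 track_target: idle → wire = none
L1 halt: active, inhibitor → wire = none
L2 recharge: active, inhibitor → wire = none
L3 back_away: idle → wire stays none
L4 phototaxis: active, suppressor → wire = (1, -1)
actuator = (1, -1)
last writer: layer 4 = phototaxis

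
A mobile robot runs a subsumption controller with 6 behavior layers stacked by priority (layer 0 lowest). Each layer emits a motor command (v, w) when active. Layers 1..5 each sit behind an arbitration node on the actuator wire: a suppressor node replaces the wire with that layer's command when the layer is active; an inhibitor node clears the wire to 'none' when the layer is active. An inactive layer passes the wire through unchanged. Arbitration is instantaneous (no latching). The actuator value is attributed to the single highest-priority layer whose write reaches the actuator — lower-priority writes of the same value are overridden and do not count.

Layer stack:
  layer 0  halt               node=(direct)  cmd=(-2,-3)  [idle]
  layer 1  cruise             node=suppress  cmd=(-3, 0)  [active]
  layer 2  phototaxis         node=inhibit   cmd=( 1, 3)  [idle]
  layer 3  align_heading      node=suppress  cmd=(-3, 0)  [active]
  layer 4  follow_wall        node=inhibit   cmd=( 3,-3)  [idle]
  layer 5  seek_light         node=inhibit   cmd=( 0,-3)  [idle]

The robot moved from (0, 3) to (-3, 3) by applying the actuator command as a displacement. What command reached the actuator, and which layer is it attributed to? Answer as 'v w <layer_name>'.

-3 0 align_heading

displacement = (-3, 3) − (0, 3) = (-3, 0)
[0] halt off; wire := none
[1] cruise on (suppress); wire := (-3, 0)
[2] phototaxis off; pass (-3, 0)
[3] align_heading on (suppress); wire := (-3, 0)
[4] follow_wall off; pass (-3, 0)
[5] seek_light off; pass (-3, 0)
output (-3, 0) — from layer 3 (align_heading)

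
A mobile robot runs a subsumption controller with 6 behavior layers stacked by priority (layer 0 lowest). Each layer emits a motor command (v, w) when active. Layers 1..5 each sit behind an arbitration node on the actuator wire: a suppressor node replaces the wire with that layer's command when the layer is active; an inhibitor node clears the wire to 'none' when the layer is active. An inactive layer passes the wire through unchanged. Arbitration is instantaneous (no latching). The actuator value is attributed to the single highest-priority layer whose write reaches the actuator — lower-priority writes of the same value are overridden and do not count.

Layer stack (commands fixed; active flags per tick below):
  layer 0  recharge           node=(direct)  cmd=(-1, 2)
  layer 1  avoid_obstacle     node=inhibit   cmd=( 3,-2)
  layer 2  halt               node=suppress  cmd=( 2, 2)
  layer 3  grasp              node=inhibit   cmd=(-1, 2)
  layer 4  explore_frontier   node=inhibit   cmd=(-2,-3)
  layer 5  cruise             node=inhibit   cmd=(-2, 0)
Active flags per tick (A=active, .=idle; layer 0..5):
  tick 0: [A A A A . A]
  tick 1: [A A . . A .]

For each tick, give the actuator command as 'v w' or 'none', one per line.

none
none

tick 0:
  layer 0 (recharge) active — direct: (-1, 2)
  layer 1 (avoid_obstacle) active — inhibits: none
  layer 2 (halt) active — suppresses: (2, 2)
  layer 3 (grasp) active — inhibits: none
  layer 4 (explore_frontier) idle — unchanged: none
  layer 5 (cruise) active — inhibits: none
  → actuator none
tick 1:
  layer 0 (recharge) active — direct: (-1, 2)
  layer 1 (avoid_obstacle) active — inhibits: none
  layer 2 (halt) idle — unchanged: none
  layer 3 (grasp) idle — unchanged: none
  layer 4 (explore_frontier) active — inhibits: none
  layer 5 (cruise) idle — unchanged: none
  → actuator none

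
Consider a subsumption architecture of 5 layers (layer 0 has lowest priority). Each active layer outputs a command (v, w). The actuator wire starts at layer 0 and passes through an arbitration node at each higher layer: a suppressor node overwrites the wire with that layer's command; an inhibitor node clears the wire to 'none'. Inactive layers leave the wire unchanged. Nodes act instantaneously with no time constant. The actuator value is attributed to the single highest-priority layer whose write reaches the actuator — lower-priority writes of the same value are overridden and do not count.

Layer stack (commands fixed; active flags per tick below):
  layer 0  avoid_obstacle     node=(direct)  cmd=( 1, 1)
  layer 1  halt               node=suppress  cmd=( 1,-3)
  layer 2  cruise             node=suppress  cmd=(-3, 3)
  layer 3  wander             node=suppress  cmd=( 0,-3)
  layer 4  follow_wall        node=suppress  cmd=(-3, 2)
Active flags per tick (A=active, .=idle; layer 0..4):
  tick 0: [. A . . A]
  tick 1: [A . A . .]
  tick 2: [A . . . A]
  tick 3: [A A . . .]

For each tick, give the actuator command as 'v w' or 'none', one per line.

-3 2
-3 3
-3 2
1 -3

tick 0:
  L0 avoid_obstacle: idle → wire = none
  L1 halt: active, suppressor → wire = (1, -3)
  L2 cruise: idle → wire stays (1, -3)
  L3 wander: idle → wire stays (1, -3)
  L4 follow_wall: active, suppressor → wire = (-3, 2)
  actuator = (-3, 2)
tick 1:
  L0 avoid_obstacle: active, feeds wire = (1, 1)
  L1 halt: idle → wire stays (1, 1)
  L2 cruise: active, suppressor → wire = (-3, 3)
  L3 wander: idle → wire stays (-3, 3)
  L4 follow_wall: idle → wire stays (-3, 3)
  actuator = (-3, 3)
tick 2:
  L0 avoid_obstacle: active, feeds wire = (1, 1)
  L1 halt: idle → wire stays (1, 1)
  L2 cruise: idle → wire stays (1, 1)
  L3 wander: idle → wire stays (1, 1)
  L4 follow_wall: active, suppressor → wire = (-3, 2)
  actuator = (-3, 2)
tick 3:
  L0 avoid_obstacle: active, feeds wire = (1, 1)
  L1 halt: active, suppressor → wire = (1, -3)
  L2 cruise: idle → wire stays (1, -3)
  L3 wander: idle → wire stays (1, -3)
  L4 follow_wall: idle → wire stays (1, -3)
  actuator = (1, -3)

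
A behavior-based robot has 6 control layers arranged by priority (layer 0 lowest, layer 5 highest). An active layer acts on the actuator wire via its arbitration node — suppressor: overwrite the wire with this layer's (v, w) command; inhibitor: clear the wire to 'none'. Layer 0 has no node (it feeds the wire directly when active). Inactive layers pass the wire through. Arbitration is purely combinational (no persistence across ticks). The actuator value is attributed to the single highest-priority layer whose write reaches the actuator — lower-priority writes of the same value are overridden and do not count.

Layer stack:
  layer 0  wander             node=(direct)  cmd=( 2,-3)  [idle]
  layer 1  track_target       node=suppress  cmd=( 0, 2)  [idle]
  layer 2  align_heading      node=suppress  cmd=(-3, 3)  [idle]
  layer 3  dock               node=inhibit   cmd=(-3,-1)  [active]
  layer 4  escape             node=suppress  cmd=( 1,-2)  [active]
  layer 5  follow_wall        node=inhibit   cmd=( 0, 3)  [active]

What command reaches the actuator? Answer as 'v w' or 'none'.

layer 0 (wander) idle — none
layer 1 (track_target) idle — unchanged: none
layer 2 (align_heading) idle — unchanged: none
layer 3 (dock) active — inhibits: none
layer 4 (escape) active — suppresses: (1, -2)
layer 5 (follow_wall) active — inhibits: none
→ actuator none

none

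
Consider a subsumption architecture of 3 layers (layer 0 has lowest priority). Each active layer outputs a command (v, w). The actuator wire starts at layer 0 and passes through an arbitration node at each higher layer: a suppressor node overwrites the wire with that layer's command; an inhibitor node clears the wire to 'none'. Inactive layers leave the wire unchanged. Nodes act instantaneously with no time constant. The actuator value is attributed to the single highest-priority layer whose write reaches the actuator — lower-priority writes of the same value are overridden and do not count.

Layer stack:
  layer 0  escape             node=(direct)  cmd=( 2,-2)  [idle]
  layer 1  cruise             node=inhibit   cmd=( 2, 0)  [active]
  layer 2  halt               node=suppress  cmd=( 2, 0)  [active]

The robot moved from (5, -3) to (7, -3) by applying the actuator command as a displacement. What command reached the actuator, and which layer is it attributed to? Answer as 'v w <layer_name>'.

displacement = (7, -3) − (5, -3) = (2, 0)
L0 escape: idle → wire = none
L1 cruise: active, inhibitor → wire = none
L2 halt: active, suppressor → wire = (2, 0)
actuator = (2, 0) — from layer 2 (halt)

2 0 halt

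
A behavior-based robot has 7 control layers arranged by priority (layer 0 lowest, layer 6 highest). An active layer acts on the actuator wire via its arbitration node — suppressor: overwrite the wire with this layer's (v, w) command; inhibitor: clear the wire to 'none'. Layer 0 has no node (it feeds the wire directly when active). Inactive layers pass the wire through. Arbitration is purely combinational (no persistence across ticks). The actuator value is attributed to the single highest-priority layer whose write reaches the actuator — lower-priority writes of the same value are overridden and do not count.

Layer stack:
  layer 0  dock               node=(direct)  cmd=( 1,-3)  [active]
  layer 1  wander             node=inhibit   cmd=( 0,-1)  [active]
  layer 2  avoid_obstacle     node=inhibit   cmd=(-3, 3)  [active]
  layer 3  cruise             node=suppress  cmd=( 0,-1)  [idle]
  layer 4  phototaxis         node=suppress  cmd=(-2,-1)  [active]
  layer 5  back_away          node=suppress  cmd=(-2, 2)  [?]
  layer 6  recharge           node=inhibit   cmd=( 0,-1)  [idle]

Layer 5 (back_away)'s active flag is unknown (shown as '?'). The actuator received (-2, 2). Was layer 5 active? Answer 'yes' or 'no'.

If layer 5 is active=yes:
  actuator would be (-2, 2)
If layer 5 is active=no:
  actuator would be (-2, -1)
Observed (-2, 2), so layer 5 was active.

yes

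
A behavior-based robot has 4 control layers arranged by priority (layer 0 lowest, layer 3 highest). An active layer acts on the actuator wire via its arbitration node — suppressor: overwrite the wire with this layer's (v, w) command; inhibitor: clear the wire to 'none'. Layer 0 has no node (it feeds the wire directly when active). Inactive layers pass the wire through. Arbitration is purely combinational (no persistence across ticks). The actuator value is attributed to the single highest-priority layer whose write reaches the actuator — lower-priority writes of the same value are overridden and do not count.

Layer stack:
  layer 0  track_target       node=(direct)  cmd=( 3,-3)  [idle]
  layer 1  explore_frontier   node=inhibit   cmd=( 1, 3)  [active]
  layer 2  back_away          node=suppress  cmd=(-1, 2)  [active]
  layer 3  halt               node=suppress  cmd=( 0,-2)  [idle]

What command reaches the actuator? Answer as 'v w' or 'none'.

-1 2

[0] track_target off; wire := none
[1] explore_frontier on (inhibit); wire := none
[2] back_away on (suppress); wire := (-1, 2)
[3] halt off; pass (-1, 2)
output (-1, 2)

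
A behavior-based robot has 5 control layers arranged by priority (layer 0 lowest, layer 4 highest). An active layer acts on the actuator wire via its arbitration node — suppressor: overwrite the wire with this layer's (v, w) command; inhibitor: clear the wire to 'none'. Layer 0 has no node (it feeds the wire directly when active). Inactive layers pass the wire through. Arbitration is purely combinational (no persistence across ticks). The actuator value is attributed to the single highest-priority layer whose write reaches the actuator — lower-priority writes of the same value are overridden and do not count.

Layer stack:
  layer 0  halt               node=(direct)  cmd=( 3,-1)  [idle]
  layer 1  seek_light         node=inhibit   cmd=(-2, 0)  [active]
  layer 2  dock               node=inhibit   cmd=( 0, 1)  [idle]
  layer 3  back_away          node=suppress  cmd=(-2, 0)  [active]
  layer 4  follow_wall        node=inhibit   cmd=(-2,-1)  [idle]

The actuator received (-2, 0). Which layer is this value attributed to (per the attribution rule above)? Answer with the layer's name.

back_away

layer 0 (halt) idle — none
layer 1 (seek_light) active — inhibits: none
layer 2 (dock) idle — unchanged: none
layer 3 (back_away) active — suppresses: (-2, 0)
layer 4 (follow_wall) idle — unchanged: (-2, 0)
→ actuator (-2, 0)
last writer: layer 3 = back_away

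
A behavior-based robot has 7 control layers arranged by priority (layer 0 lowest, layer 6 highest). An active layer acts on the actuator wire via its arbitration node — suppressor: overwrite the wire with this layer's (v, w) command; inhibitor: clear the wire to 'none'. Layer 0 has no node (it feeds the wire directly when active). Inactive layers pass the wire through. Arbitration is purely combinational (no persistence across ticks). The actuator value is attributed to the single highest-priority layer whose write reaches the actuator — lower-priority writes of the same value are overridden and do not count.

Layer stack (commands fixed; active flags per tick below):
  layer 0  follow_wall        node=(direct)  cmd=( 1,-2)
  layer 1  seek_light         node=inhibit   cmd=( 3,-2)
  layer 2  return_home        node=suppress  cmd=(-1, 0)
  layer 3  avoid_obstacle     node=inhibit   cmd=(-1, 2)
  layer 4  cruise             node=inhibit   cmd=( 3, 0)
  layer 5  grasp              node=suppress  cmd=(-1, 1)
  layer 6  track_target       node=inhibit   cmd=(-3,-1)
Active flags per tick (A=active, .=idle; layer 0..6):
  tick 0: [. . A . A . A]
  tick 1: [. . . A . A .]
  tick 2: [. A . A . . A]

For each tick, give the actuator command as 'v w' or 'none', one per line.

tick 0:
  layer 0 (follow_wall) idle — none
  layer 1 (seek_light) idle — unchanged: none
  layer 2 (return_home) active — suppresses: (-1, 0)
  layer 3 (avoid_obstacle) idle — unchanged: (-1, 0)
  layer 4 (cruise) active — inhibits: none
  layer 5 (grasp) idle — unchanged: none
  layer 6 (track_target) active — inhibits: none
  → actuator none
tick 1:
  layer 0 (follow_wall) idle — none
  layer 1 (seek_light) idle — unchanged: none
  layer 2 (return_home) idle — unchanged: none
  layer 3 (avoid_obstacle) active — inhibits: none
  layer 4 (cruise) idle — unchanged: none
  layer 5 (grasp) active — suppresses: (-1, 1)
  layer 6 (track_target) idle — unchanged: (-1, 1)
  → actuator (-1, 1)
tick 2:
  layer 0 (follow_wall) idle — none
  layer 1 (seek_light) active — inhibits: none
  layer 2 (return_home) idle — unchanged: none
  layer 3 (avoid_obstacle) active — inhibits: none
  layer 4 (cruise) idle — unchanged: none
  layer 5 (grasp) idle — unchanged: none
  layer 6 (track_target) active — inhibits: none
  → actuator none

none
-1 1
none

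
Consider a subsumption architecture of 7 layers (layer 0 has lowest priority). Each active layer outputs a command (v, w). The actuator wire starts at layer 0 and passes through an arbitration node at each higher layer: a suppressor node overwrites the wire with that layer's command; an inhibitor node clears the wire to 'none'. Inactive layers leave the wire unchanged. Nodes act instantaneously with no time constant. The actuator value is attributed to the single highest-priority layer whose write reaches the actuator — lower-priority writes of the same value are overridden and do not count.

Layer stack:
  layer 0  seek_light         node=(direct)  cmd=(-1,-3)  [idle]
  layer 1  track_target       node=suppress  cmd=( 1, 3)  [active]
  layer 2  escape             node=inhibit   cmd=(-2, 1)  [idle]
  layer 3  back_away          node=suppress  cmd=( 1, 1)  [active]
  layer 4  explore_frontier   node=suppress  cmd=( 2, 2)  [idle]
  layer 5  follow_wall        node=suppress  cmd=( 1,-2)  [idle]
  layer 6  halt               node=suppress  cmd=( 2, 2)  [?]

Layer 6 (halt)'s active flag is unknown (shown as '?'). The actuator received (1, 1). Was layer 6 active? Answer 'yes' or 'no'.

If layer 6 is active=yes:
  actuator would be (2, 2)
If layer 6 is active=no:
  actuator would be (1, 1)
Observed (1, 1), so layer 6 was idle.

no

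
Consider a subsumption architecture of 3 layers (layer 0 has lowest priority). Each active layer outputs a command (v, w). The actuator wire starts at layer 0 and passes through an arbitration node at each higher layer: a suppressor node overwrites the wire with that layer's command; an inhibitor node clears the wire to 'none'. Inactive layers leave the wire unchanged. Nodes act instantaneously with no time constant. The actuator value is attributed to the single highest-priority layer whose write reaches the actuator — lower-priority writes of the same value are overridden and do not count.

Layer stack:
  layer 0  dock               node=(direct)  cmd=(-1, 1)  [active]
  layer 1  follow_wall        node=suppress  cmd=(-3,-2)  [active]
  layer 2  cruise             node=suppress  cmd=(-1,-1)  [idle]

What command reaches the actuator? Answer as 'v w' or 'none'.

[0] dock on; wire := (-1, 1)
[1] follow_wall on (suppress); wire := (-3, -2)
[2] cruise off; pass (-3, -2)
output (-3, -2)

-3 -2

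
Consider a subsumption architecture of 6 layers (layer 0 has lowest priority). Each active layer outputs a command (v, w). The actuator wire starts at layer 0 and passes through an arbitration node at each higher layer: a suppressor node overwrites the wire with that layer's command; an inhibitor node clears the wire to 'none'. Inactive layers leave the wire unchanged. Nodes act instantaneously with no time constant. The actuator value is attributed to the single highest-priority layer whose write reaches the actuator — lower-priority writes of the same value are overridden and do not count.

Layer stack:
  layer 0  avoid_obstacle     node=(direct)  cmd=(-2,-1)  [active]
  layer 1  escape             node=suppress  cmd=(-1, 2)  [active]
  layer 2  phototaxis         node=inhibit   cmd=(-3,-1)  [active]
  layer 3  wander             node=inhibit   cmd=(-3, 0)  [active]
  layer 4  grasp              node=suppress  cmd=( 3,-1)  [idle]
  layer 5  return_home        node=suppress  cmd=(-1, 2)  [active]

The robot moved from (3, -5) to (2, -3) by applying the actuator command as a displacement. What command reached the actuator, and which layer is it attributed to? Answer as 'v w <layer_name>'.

displacement = (2, -3) − (3, -5) = (-1, 2)
[0] avoid_obstacle on; wire := (-2, -1)
[1] escape on (suppress); wire := (-1, 2)
[2] phototaxis on (inhibit); wire := none
[3] wander on (inhibit); wire := none
[4] grasp off; pass none
[5] return_home on (suppress); wire := (-1, 2)
output (-1, 2) — from layer 5 (return_home)

-1 2 return_home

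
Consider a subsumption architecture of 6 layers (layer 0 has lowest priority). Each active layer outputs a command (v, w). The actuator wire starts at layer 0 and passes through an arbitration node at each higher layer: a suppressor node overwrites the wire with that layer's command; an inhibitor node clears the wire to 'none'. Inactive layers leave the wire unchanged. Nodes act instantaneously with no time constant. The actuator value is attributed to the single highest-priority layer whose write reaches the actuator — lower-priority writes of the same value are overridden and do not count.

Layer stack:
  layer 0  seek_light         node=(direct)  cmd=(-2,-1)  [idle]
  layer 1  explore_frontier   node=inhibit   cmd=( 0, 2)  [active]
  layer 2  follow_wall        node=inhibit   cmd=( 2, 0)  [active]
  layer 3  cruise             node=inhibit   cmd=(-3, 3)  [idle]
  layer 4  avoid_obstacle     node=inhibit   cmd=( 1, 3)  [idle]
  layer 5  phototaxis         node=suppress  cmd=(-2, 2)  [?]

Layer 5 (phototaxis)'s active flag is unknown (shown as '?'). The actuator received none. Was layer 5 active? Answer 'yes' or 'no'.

If layer 5 is active=yes:
  actuator would be (-2, 2)
If layer 5 is active=no:
  actuator would be none
Observed none, so layer 5 was idle.

no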